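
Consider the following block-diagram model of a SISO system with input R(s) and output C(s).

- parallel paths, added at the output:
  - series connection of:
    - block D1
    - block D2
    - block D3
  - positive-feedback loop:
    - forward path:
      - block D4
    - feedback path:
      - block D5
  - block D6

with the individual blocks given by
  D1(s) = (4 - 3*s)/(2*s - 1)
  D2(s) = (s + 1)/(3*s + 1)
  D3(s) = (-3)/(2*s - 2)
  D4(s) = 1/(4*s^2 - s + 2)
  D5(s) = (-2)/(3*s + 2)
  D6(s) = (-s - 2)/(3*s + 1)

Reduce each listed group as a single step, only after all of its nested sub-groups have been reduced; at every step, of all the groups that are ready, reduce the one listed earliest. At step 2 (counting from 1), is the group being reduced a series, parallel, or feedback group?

Reducing step by step:

Step 1. combine D1, D2, D3 in series
Step 2. apply the feedback formula to D4, D5
Step 3. add (D1*D2*D3), [D4/(1-D4*D5)], D6 (parallel)
So the answer for step 2 is feedback.

Answer: feedback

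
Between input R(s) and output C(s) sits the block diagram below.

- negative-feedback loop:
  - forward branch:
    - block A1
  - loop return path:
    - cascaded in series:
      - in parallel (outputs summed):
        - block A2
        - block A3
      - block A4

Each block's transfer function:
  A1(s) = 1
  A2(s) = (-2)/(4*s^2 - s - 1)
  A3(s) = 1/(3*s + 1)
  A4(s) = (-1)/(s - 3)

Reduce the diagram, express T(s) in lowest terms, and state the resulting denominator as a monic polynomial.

First reduce the diagram to T(s).

1. parallel reduction of A2, A3: (4*s^2 - 7*s - 3)/(12*s^3 + s^2 - 4*s - 1)
2. combine (A2+A3), A4 in series: (-4*s^2 + 7*s + 3)/(12*s^4 - 35*s^3 - 7*s^2 + 11*s + 3)
3. close the feedback loop around A1, ((A2+A3)*A4): (12*s^4 - 35*s^3 - 7*s^2 + 11*s + 3)/(12*s^4 - 35*s^3 - 11*s^2 + 18*s + 6)
Step 3 gives the fully reduced T(s), with no common factor left to cancel. The denominator's leading coefficient is 12, so divide each of its coefficients by 12 to get the monic form.

Answer: s^4 - 35*s^3/12 - 11*s^2/12 + 3*s/2 + 1/2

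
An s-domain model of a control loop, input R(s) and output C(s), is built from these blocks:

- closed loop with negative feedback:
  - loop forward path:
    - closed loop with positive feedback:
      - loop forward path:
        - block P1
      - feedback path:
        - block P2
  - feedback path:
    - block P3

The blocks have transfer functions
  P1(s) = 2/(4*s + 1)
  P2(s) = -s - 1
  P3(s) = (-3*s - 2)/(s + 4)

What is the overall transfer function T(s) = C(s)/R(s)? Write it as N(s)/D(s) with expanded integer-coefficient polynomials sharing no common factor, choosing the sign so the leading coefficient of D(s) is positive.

The answer is (2*s + 8)/(6*s^2 + 21*s + 8).

Reasoning:
1. feedback reduction of P1, P2, giving 2/(6*s + 3)
2. apply the feedback formula to [P1/(1-P1*P2)], P3: this yields T(s), and no further normalization is needed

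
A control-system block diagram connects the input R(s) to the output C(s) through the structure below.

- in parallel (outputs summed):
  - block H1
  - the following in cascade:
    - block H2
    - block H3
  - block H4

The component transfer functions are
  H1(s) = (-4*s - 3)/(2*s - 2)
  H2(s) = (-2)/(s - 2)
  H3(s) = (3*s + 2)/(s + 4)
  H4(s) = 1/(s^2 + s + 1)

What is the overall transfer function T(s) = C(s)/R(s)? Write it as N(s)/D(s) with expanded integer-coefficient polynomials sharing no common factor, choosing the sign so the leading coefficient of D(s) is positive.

Step 1: reduce the series chain H2, H3: (-6*s - 4)/(s^2 + 2*s - 8)
Step 2: add H1, (H2*H3), H4 (parallel); the result is T(s) itself (integer coefficients, no common factor, positive leading denominator coefficient)

Final answer: (-4*s^5 - 27*s^4 + 5*s^3 + 41*s^2 + 42*s + 48)/(2*s^5 + 4*s^4 - 16*s^3 - 2*s^2 - 4*s + 16)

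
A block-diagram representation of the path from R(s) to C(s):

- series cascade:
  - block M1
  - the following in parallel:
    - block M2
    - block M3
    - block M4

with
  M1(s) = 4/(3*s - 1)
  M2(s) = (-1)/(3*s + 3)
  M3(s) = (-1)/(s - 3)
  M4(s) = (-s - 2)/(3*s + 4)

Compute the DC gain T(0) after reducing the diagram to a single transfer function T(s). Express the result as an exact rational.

Reducing step by step:

[1] sum the parallel branches M2, M3, M4, giving (-3*s^3 - 12*s^2 + 5*s + 18)/(9*s^3 - 6*s^2 - 51*s - 36)
[2] multiply M1, (M2+M3+M4) (series), giving (-12*s^3 - 48*s^2 + 20*s + 72)/(27*s^4 - 27*s^3 - 147*s^2 - 57*s + 36)
DC gain: substitute s = 0 into T(s) from step 2: T(0) = 72/36 = 2.

Answer: 2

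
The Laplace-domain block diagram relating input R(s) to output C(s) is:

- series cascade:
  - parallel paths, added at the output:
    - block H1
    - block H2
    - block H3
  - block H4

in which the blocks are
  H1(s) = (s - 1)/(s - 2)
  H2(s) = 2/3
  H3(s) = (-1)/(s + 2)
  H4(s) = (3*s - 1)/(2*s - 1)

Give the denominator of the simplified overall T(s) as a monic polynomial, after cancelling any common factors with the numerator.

1. reduce the parallel group H1, H2, H3 -> (5*s^2 - 8)/(3*s^2 - 12)
2. reduce the series chain (H1+H2+H3), H4 -> (15*s^3 - 5*s^2 - 24*s + 8)/(6*s^3 - 3*s^2 - 24*s + 12)
No further cancellation is possible in the step-2 result, so that is T(s). Its denominator becomes monic after dividing by the leading coefficient 6.

Answer: s^3 - s^2/2 - 4*s + 2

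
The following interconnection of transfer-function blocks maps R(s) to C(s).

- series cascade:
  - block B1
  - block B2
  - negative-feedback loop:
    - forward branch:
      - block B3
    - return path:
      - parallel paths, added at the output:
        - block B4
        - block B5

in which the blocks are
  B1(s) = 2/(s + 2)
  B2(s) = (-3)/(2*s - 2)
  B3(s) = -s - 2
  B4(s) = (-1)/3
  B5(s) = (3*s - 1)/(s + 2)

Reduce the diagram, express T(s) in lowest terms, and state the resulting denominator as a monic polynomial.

First reduce the diagram to T(s).

[1] sum the parallel branches B4, B5: (8*s - 5)/(3*s + 6)
[2] close the feedback loop around B3, (B4+B5): (3*s + 6)/(8*s - 8)
[3] series reduction of B1, B2, [B3/(1+B3*(B4+B5))]: (-9)/(8*s^2 - 16*s + 8)
No further cancellation is possible in the step-3 result, so that is T(s). Its denominator becomes monic after dividing by the leading coefficient 8.

Answer: s^2 - 2*s + 1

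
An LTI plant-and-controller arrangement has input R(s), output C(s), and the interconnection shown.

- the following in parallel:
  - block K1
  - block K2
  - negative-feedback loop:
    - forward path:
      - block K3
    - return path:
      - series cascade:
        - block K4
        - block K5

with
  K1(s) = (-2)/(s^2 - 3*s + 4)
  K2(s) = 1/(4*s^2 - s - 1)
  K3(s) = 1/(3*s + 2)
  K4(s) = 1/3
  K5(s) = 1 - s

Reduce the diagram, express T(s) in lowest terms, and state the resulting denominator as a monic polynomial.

(1) series reduction of K4, K5 -> 1/3 - s/3
(2) close the feedback loop around K3, (K4*K5) -> 3/(8*s + 7)
(3) parallel reduction of K1, K2, [K3/(1+K3*(K4*K5))] -> (12*s^4 - 95*s^3 - 3*s^2 + 38*s + 30)/(32*s^5 - 76*s^4 + 53*s^3 + 118*s^2 - 39*s - 28)
Step 3 gives the fully reduced T(s), with no common factor left to cancel. The denominator's leading coefficient is 32, so divide each of its coefficients by 32 to get the monic form.

Answer: s^5 - 19*s^4/8 + 53*s^3/32 + 59*s^2/16 - 39*s/32 - 7/8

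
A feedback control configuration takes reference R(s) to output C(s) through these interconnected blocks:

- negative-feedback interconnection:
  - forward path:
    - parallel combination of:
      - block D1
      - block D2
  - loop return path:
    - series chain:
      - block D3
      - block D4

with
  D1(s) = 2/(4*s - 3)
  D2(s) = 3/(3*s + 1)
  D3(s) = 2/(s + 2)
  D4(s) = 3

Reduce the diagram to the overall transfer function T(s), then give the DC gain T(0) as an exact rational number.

1. add D1, D2 (parallel) -> (18*s - 7)/(12*s^2 - 5*s - 3)
2. reduce the series chain D3, D4 -> 6/(s + 2)
3. feedback reduction of (D1+D2), (D3*D4) -> (18*s^2 + 29*s - 14)/(12*s^3 + 19*s^2 + 95*s - 48)
DC gain: substitute s = 0 into T(s) from step 3: T(0) = -14/(-48) = 7/24.

Final answer: 7/24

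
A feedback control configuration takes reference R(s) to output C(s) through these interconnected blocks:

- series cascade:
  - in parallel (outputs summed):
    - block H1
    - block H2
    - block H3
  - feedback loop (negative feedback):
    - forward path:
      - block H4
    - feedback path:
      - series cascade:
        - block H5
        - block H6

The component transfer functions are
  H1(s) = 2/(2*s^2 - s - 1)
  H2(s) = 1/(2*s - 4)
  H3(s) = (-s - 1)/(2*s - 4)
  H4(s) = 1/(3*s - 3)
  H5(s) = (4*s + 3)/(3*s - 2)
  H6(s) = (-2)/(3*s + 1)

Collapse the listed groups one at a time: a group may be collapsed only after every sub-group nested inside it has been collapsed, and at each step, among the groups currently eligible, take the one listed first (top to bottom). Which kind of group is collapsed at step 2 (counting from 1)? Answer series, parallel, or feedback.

Reducing step by step:

Step 1. add H1, H2, H3 (parallel)
Step 2. reduce the series chain H5, H6
Step 3. collapse the loop (H4 forward, (H5*H6) return)
Step 4. combine (H1+H2+H3), [H4/(1+H4*(H5*H6))] in series
The group at step 2 is a series group.

Answer: series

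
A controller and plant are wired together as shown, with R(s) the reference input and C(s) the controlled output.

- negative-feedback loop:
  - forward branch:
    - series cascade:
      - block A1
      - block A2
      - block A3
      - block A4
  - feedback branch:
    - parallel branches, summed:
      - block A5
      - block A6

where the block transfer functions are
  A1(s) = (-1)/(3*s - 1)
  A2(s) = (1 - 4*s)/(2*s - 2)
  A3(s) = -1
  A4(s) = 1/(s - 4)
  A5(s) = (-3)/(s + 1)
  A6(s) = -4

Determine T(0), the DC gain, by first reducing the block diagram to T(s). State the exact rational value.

[1] series reduction of A1, A2, A3, A4; result (1 - 4*s)/(6*s^3 - 32*s^2 + 34*s - 8)
[2] parallel reduction of A5, A6; result (-4*s - 7)/(s + 1)
[3] feedback reduction of (A1*A2*A3*A4), (A5+A6); result (-4*s^2 - 3*s + 1)/(6*s^4 - 26*s^3 + 18*s^2 + 50*s - 15)
The step-3 result is T(s). Setting s = 0: T(0) = 1/(-15) = -1/15.

Final answer: -1/15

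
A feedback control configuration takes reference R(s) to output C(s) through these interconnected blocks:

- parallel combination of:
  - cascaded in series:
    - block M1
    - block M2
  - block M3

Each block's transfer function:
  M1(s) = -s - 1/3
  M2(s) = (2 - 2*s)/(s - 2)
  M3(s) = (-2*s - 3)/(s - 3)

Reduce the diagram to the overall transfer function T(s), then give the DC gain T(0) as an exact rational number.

The answer is 4/3.

Reasoning:
Step 1: cascade M1, M2 gives (6*s^2 - 4*s - 2)/(3*s - 6)
Step 2: sum the parallel branches (M1*M2), M3 gives (6*s^3 - 28*s^2 + 13*s + 24)/(3*s^2 - 15*s + 18)
The step-2 result is T(s). Setting s = 0: T(0) = 24/18 = 4/3.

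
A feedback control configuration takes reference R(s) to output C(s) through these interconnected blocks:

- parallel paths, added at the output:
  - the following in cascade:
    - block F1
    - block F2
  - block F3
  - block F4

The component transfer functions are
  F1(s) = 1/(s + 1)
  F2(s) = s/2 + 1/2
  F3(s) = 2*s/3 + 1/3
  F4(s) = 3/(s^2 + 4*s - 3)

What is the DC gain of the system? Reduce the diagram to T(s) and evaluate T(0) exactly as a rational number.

1. reduce the series chain F1, F2 -> 1/2
2. combine (F1*F2), F3, F4 in parallel -> (4*s^3 + 21*s^2 + 8*s + 3)/(6*s^2 + 24*s - 18)
That last expression is T(s); at s = 0 only the constant terms survive, so T(0) = 3/(-18) = -1/6.

Final answer: -1/6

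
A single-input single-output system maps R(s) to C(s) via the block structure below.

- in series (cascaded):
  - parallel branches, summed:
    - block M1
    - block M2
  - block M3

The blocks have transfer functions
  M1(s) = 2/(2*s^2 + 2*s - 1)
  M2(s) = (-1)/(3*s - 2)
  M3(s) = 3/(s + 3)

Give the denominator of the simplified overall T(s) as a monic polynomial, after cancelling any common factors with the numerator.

The answer is s^4 + 10*s^3/3 - s^2/6 - 19*s/6 + 1.

Reasoning:
1. combine M1, M2 in parallel; result (-2*s^2 + 4*s - 3)/(6*s^3 + 2*s^2 - 7*s + 2)
2. combine (M1+M2), M3 in series; result (-6*s^2 + 12*s - 9)/(6*s^4 + 20*s^3 - s^2 - 19*s + 6)
Step 2 gives the fully reduced T(s), with no common factor left to cancel. The denominator's leading coefficient is 6, so divide each of its coefficients by 6 to get the monic form.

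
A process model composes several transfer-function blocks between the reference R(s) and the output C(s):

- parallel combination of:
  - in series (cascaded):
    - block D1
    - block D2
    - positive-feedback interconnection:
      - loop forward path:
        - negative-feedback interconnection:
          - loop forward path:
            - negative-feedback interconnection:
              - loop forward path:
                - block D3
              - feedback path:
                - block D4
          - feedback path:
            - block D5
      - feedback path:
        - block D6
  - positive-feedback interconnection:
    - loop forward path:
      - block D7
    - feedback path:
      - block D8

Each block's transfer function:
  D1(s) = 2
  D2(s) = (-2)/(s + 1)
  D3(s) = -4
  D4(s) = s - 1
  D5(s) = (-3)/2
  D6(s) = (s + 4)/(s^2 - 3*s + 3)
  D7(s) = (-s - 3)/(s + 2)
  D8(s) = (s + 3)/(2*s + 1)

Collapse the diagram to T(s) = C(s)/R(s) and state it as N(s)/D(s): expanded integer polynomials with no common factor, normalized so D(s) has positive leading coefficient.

Answer: (-8*s^6 + 10*s^5 + 37*s^4 - 85*s^3 + 308*s^2 + 367*s - 381)/(12*s^6 - 13*s^5 - 111*s^4 - 35*s^3 - 37*s^2 - 627*s - 539)

Working:
Step 1 - apply the feedback formula to D3, D4; result 4/(4*s - 5)
Step 2 - close the feedback loop around [D3/(1+D3*D4)], D5; result 4/(4*s - 11)
Step 3 - reduce the feedback loop with forward [[D3/(1+D3*D4)]/(1+[D3/(1+D3*D4)]*D5)] and return D6; result (4*s^2 - 12*s + 12)/(4*s^3 - 23*s^2 + 41*s - 49)
Step 4 - cascade D1, D2, [[[D3/(1+D3*D4)]/(1+[D3/(1+D3*D4)]*D5)]/(1-[[D3/(1+D3*D4)]/(1+[D3/(1+D3*D4)]*D5)]*D6)]; result (-16*s^2 + 48*s - 48)/(4*s^4 - 19*s^3 + 18*s^2 - 8*s - 49)
Step 5 - feedback reduction of D7, D8; result (-2*s^2 - 7*s - 3)/(3*s^2 + 11*s + 11)
Step 6 - add (D1*D2*[[[D3/(1+D3*D4)]/(1+[D3/(1+D3*D4)]*D5)]/(1-[[D3/(1+D3*D4)]/(1+[D3/(1+D3*D4)]*D5)]*D6)]), [D7/(1-D7*D8)] (parallel); the result is T(s) itself (integer coefficients, no common factor, positive leading denominator coefficient)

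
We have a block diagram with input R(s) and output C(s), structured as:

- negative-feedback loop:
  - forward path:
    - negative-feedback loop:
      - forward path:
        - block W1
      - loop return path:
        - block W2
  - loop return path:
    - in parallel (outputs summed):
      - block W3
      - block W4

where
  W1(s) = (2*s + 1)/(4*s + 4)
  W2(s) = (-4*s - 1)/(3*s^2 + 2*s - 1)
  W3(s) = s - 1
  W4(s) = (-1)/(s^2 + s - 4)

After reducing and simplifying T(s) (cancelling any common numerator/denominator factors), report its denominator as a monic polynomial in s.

The answer is s^6 + 19*s^5/6 - s^4 - 28*s^3/3 - 17*s^2/3 + 4*s/3 + 17/6.

Reasoning:
[1] reduce the feedback loop with forward W1 and return W2 = (6*s^3 + 7*s^2 - 1)/(12*s^3 + 12*s^2 - 2*s - 5)
[2] parallel reduction of W3, W4 = (s^3 - 5*s + 3)/(s^2 + s - 4)
[3] collapse the loop ([W1/(1+W1*W2)] forward, (W3+W4) return) = (6*s^5 + 13*s^4 - 17*s^3 - 29*s^2 - s + 4)/(6*s^6 + 19*s^5 - 6*s^4 - 56*s^3 - 34*s^2 + 8*s + 17)
That last expression is T(s), already simplified. Scaling its denominator by 1/6 (the reciprocal of the leading coefficient) yields the monic denominator.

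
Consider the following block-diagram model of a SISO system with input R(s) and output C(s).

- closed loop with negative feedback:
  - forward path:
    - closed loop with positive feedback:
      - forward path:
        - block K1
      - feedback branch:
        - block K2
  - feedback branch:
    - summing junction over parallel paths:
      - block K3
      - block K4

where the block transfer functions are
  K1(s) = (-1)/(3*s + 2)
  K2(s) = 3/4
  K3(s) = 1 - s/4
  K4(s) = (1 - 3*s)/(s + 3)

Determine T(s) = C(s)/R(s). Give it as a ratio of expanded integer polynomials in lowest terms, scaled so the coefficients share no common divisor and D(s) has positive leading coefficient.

The answer is (-4*s - 12)/(13*s^2 + 58*s + 17).

Reasoning:
Step 1 - feedback reduction of K1, K2, giving (-4)/(12*s + 11)
Step 2 - reduce the parallel group K3, K4, giving (-s^2 - 11*s + 16)/(4*s + 12)
Step 3 - collapse the loop ([K1/(1-K1*K2)] forward, (K3+K4) return), which is the overall transfer function T(s) = C(s)/R(s) in lowest terms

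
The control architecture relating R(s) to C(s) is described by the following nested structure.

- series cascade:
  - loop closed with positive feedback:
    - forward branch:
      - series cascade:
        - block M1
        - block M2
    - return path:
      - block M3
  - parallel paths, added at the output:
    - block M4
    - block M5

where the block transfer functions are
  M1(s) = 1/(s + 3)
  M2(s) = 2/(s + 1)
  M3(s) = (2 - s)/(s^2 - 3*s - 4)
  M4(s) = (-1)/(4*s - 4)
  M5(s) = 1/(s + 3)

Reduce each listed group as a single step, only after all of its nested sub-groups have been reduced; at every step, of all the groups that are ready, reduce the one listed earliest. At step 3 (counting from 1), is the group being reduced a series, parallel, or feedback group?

Answer: parallel

Working:
Step 1: multiply M1, M2 (series)
Step 2: feedback reduction of (M1*M2), M3
Step 3: parallel reduction of M4, M5
Step 4: series reduction of [(M1*M2)/(1-(M1*M2)*M3)], (M4+M5)
Step 3: parallel.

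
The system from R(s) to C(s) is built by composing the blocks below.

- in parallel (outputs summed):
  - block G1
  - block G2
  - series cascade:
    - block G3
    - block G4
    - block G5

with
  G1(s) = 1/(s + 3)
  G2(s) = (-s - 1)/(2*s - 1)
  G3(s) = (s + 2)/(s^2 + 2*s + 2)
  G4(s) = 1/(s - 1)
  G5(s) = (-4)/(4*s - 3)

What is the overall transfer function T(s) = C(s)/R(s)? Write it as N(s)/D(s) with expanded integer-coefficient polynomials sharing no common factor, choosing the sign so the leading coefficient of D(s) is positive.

1. cascade G3, G4, G5; result (-4*s - 8)/(4*s^4 + s^3 - 3*s^2 - 8*s + 6)
2. add G1, G2, (G3*G4*G5) (parallel) - this is the overall T(s), already in the required normalized form

Answer: (-4*s^6 - 9*s^5 - 15*s^4 + 2*s^3 - 14*s^2 - 8*s)/(8*s^6 + 22*s^5 - 13*s^4 - 34*s^3 - 19*s^2 + 54*s - 18)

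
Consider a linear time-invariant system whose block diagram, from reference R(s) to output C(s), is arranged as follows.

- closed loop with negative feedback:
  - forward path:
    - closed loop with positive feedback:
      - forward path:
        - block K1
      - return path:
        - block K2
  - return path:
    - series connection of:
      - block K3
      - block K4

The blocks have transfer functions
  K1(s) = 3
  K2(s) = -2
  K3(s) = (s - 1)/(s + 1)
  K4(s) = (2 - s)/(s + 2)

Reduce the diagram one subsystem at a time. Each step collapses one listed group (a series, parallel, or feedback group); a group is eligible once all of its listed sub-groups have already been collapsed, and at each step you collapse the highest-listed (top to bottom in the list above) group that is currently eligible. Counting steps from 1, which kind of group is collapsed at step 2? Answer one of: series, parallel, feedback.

Step 1: close the feedback loop around K1, K2
Step 2: series reduction of K3, K4
Step 3: reduce the feedback loop with forward [K1/(1-K1*K2)] and return (K3*K4)
Step 2: series.

Hence the answer: series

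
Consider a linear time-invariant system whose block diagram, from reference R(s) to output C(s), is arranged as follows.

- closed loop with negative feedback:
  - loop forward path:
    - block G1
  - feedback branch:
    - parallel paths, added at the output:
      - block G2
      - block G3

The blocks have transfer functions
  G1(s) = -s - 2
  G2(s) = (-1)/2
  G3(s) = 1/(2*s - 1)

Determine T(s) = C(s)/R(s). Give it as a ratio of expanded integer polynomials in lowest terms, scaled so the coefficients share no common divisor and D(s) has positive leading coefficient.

Step 1. reduce the parallel group G2, G3; result (3 - 2*s)/(4*s - 2)
Step 2. reduce the feedback loop with forward G1 and return (G2+G3), giving the overall T(s)

Answer: (-4*s^2 - 6*s + 4)/(2*s^2 + 5*s - 8)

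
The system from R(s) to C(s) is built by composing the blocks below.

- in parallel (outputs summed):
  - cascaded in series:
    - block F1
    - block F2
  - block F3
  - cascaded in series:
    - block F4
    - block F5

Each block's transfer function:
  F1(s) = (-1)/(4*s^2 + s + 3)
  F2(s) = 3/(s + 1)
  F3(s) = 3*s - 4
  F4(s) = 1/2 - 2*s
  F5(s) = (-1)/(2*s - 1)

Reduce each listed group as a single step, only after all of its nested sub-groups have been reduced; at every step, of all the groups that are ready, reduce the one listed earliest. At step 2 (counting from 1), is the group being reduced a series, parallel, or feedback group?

(1) series reduction of F1, F2
(2) cascade F4, F5
(3) sum the parallel branches (F1*F2), F3, (F4*F5)
So the answer for step 2 is series.

Answer: series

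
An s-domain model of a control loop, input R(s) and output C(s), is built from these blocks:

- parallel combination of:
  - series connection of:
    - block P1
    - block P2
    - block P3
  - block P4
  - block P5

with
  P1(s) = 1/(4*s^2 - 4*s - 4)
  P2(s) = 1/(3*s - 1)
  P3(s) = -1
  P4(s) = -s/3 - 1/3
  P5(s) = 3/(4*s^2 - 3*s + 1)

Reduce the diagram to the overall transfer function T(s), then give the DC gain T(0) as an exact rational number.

First reduce the diagram to T(s).

1. cascade P1, P2, P3, giving (-1)/(12*s^3 - 16*s^2 - 8*s + 4)
2. parallel reduction of (P1*P2*P3), P4, P5, giving (-48*s^6 + 52*s^5 + 72*s^4 + 56*s^3 - 160*s^2 - 47*s + 29)/(144*s^5 - 300*s^4 + 84*s^3 + 72*s^2 - 60*s + 12)
The step-2 result is T(s). Setting s = 0: T(0) = 29/12.

Answer: 29/12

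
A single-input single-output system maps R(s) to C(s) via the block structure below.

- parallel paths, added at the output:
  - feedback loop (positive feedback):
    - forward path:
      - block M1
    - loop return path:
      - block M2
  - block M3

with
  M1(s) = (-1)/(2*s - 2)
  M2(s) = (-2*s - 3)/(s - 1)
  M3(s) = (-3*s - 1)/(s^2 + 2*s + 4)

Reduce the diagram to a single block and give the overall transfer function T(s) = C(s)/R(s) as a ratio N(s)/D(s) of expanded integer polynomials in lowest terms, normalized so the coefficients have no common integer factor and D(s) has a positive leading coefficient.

Reducing step by step:

Step 1. feedback reduction of M1, M2 -> (1 - s)/(2*s^2 - 6*s - 1)
Step 2. add [M1/(1-M1*M2)], M3 (parallel), which is the overall transfer function T(s) = C(s)/R(s) in lowest terms

Answer: (-7*s^3 + 15*s^2 + 7*s + 5)/(2*s^4 - 2*s^3 - 5*s^2 - 26*s - 4)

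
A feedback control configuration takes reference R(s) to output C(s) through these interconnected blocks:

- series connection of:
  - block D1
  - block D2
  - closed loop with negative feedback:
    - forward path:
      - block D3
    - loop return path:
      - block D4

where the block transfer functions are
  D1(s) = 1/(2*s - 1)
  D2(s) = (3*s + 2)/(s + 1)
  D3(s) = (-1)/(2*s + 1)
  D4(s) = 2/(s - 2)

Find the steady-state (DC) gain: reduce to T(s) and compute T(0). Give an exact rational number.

Answer: 1

Working:
Step 1 - feedback reduction of D3, D4; result (2 - s)/(2*s^2 - 3*s - 4)
Step 2 - reduce the series chain D1, D2, [D3/(1+D3*D4)]; result (-3*s^2 + 4*s + 4)/(4*s^4 - 4*s^3 - 13*s^2 - s + 4)
Evaluating the step-2 result (the overall T(s)) at s = 0 gives T(0) = 4/4 = 1.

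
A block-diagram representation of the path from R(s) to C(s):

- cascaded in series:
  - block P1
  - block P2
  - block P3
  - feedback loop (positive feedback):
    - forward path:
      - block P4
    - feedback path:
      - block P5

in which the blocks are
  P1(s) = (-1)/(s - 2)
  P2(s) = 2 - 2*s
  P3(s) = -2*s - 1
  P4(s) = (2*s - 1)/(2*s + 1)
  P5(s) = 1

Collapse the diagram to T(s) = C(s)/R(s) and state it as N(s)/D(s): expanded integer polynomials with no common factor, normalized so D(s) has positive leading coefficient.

The answer is (-4*s^3 + 4*s^2 + s - 1)/(s - 2).

Reasoning:
Step 1: collapse the loop (P4 forward, P5 return): s - 1/2
Step 2: multiply P1, P2, P3, [P4/(1-P4*P5)] (series), which is the overall transfer function T(s) = C(s)/R(s) in lowest terms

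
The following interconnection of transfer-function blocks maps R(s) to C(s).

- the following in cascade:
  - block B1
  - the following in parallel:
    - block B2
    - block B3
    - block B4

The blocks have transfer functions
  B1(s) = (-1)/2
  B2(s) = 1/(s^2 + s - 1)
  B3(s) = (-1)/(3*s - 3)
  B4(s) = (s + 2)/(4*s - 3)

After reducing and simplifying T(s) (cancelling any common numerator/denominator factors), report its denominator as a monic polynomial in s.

Answer: s^4 - 3*s^3/4 - 2*s^2 + 5*s/2 - 3/4

Working:
Step 1 - add B2, B3, B4 (parallel); result (3*s^4 + 2*s^3 + 5*s^2 - 23*s + 12)/(12*s^4 - 9*s^3 - 24*s^2 + 30*s - 9)
Step 2 - combine B1, (B2+B3+B4) in series; result (-3*s^4 - 2*s^3 - 5*s^2 + 23*s - 12)/(24*s^4 - 18*s^3 - 48*s^2 + 60*s - 18)
No further cancellation is possible in the step-2 result, so that is T(s). Its denominator becomes monic after dividing by the leading coefficient 24.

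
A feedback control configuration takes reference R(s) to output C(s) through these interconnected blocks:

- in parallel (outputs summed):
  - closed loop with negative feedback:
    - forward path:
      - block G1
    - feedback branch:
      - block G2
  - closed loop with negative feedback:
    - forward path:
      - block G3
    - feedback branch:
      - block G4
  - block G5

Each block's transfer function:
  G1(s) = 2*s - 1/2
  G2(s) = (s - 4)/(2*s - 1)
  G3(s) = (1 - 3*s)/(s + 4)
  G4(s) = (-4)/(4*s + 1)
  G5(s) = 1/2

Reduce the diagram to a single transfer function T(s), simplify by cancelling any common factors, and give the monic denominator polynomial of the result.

First reduce the diagram to T(s).

(1) close the feedback loop around G1, G2 gives (8*s^2 - 6*s + 1)/(4*s^2 - 13*s + 2)
(2) apply the feedback formula to G3, G4 gives (-12*s^2 + s + 1)/(4*s^2 + 29*s)
(3) combine [G1/(1+G1*G2)], [G3/(1+G3*G4)], G5 in parallel gives (-16*s^4 + 800*s^3 - 775*s^2 + 94*s + 4)/(32*s^4 + 128*s^3 - 738*s^2 + 116*s)
No further cancellation is possible in the step-3 result, so that is T(s). Its denominator becomes monic after dividing by the leading coefficient 32.

Answer: s^4 + 4*s^3 - 369*s^2/16 + 29*s/8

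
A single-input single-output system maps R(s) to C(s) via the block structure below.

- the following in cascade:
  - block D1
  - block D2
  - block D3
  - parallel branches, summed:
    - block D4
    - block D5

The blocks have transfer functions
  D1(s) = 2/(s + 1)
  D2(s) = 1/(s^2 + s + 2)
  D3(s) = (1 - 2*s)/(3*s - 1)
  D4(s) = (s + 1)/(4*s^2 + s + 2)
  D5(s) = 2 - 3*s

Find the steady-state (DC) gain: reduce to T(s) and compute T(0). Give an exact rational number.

Step 1: parallel reduction of D4, D5 gives (-12*s^3 + 5*s^2 - 3*s + 5)/(4*s^2 + s + 2)
Step 2: multiply D1, D2, D3, (D4+D5) (series) gives (48*s^4 - 44*s^3 + 22*s^2 - 26*s + 10)/(12*s^6 + 23*s^5 + 39*s^4 + 29*s^3 + 9*s^2 + 4*s - 4)
DC gain: substitute s = 0 into T(s) from step 2: T(0) = 10/(-4) = -5/2.

Hence the answer: -5/2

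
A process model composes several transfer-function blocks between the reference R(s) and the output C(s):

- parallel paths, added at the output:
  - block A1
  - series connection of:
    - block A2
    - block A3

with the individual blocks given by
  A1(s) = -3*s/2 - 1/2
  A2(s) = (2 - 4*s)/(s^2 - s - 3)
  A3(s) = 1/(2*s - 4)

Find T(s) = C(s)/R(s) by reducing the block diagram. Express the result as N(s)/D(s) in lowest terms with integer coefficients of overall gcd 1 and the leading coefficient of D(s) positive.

First reduce the diagram to T(s).

[1] multiply A2, A3 (series) gives (1 - 2*s)/(s^3 - 3*s^2 - s + 6)
[2] reduce the parallel group A1, (A2*A3), giving the overall T(s)

Answer: (-3*s^4 + 8*s^3 + 6*s^2 - 21*s - 4)/(2*s^3 - 6*s^2 - 2*s + 12)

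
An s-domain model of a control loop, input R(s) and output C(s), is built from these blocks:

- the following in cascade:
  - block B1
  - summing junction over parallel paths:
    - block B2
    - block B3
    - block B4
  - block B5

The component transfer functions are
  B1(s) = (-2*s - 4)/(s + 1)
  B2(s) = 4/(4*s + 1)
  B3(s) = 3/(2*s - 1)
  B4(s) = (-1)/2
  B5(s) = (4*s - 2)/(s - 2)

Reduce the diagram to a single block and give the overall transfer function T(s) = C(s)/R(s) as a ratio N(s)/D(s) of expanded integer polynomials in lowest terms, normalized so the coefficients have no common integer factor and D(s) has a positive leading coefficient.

[1] sum the parallel branches B2, B3, B4: (-8*s^2 + 42*s - 1)/(16*s^2 - 4*s - 2)
[2] cascade B1, (B2+B3+B4), B5; the result is T(s) itself (integer coefficients, no common factor, positive leading denominator coefficient)

Answer: (16*s^3 - 52*s^2 - 166*s + 4)/(4*s^3 - 3*s^2 - 9*s - 2)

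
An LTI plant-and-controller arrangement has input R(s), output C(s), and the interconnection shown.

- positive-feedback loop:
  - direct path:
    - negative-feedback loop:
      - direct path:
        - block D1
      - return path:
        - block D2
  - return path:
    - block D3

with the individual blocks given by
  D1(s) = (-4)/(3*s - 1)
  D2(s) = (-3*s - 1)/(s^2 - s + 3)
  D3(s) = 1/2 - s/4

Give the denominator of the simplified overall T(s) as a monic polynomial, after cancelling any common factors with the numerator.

First reduce the diagram to T(s).

1. reduce the feedback loop with forward D1 and return D2, giving (-4*s^2 + 4*s - 12)/(3*s^3 - 4*s^2 + 22*s + 1)
2. close the feedback loop around [D1/(1+D1*D2)], D3, giving (-4*s^2 + 4*s - 12)/(2*s^3 - s^2 + 17*s + 7)
No further cancellation is possible in the step-2 result, so that is T(s). Its denominator becomes monic after dividing by the leading coefficient 2.

Answer: s^3 - s^2/2 + 17*s/2 + 7/2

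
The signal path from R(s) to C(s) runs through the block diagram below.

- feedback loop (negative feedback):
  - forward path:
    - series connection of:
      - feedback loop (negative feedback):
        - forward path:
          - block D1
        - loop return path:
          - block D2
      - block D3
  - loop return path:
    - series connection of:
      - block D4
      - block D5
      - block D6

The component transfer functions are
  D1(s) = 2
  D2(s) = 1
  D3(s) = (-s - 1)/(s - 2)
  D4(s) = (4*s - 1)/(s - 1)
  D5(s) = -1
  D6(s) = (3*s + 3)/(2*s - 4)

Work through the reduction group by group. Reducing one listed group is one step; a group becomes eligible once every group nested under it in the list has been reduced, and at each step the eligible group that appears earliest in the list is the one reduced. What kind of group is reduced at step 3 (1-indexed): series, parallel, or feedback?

Step 1 - feedback reduction of D1, D2
Step 2 - combine [D1/(1+D1*D2)], D3 in series
Step 3 - series reduction of D4, D5, D6
Step 4 - collapse the loop (([D1/(1+D1*D2)]*D3) forward, (D4*D5*D6) return)
The group at step 3 is a series group.

Final answer: series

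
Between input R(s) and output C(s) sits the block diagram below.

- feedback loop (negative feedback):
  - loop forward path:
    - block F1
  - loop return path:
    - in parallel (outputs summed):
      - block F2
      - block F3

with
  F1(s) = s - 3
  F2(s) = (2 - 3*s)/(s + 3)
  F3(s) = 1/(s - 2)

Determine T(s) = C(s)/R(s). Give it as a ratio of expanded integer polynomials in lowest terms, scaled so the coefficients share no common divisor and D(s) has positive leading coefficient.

First reduce the diagram to T(s).

(1) add F2, F3 (parallel) -> (-3*s^2 + 9*s - 1)/(s^2 + s - 6)
(2) close the feedback loop around F1, (F2+F3), giving the overall T(s)

Answer: (-s^3 + 2*s^2 + 9*s - 18)/(3*s^3 - 19*s^2 + 27*s + 3)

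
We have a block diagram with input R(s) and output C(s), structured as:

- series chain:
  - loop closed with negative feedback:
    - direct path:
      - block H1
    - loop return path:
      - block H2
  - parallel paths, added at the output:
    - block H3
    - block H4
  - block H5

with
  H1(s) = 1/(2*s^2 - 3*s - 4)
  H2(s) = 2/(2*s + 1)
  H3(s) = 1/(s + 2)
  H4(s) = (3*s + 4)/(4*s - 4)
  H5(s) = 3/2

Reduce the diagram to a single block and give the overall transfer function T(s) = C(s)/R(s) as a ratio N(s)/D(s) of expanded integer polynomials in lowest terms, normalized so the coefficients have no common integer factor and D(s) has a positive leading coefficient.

Answer: (18*s^3 + 93*s^2 + 66*s + 12)/(32*s^5 - 184*s^3 - 40*s^2 + 160*s + 32)

Working:
Step 1: feedback reduction of H1, H2, giving (2*s + 1)/(4*s^3 - 4*s^2 - 11*s - 2)
Step 2: parallel reduction of H3, H4, giving (3*s^2 + 14*s + 4)/(4*s^2 + 4*s - 8)
Step 3: cascade [H1/(1+H1*H2)], (H3+H4), H5 - this is the overall T(s), already in the required normalized form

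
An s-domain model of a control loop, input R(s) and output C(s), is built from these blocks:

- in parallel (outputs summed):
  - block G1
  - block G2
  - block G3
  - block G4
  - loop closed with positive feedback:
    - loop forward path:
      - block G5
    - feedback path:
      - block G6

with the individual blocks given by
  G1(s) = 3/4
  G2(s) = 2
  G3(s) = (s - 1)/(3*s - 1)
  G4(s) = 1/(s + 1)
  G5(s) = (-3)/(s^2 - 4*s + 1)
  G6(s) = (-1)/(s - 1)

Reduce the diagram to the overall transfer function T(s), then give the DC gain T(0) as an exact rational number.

The answer is 4.

Reasoning:
[1] feedback reduction of G5, G6 = (3 - 3*s)/(s^3 - 5*s^2 + 5*s - 4)
[2] parallel reduction of G1, G2, G3, G4, [G5/(1-G5*G6)] = (37*s^5 - 151*s^4 - 40*s^3 + 129*s^2 - 195*s + 64)/(12*s^5 - 52*s^4 + 16*s^3 + 12*s^2 - 52*s + 16)
Step 2 gives the overall T(s). Then T(0) = 64/16 = 4.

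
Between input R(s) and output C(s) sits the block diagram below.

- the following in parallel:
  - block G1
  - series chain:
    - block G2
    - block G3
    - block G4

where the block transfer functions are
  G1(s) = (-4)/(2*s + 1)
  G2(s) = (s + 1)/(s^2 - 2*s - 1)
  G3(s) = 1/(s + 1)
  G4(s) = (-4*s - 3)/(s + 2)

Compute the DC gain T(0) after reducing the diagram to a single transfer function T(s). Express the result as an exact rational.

[1] cascade G2, G3, G4; result (-4*s - 3)/(s^3 - 5*s - 2)
[2] add G1, (G2*G3*G4) (parallel); result (-4*s^3 - 8*s^2 + 10*s + 5)/(2*s^4 + s^3 - 10*s^2 - 9*s - 2)
Evaluating the step-2 result (the overall T(s)) at s = 0 gives T(0) = 5/(-2) = -5/2.

Hence the answer: -5/2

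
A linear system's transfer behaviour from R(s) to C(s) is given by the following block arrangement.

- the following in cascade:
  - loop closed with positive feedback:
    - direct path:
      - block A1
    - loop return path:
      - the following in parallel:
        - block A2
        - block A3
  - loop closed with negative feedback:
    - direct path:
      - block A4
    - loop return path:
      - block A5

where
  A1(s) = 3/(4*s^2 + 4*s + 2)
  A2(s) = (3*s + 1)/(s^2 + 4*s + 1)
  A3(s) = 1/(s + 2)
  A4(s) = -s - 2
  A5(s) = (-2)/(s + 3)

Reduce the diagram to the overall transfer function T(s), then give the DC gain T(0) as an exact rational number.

Step 1 - combine A2, A3 in parallel: (4*s^2 + 11*s + 3)/(s^3 + 6*s^2 + 9*s + 2)
Step 2 - reduce the feedback loop with forward A1 and return (A2+A3): (3*s^3 + 18*s^2 + 27*s + 6)/(4*s^5 + 28*s^4 + 62*s^3 + 44*s^2 - 7*s - 5)
Step 3 - feedback reduction of A4, A5: (-s^2 - 5*s - 6)/(3*s + 7)
Step 4 - series reduction of [A1/(1-A1*(A2+A3))], [A4/(1+A4*A5)]: (-3*s^5 - 33*s^4 - 135*s^3 - 249*s^2 - 192*s - 36)/(12*s^6 + 112*s^5 + 382*s^4 + 566*s^3 + 287*s^2 - 64*s - 35)
The step-4 result is T(s). Setting s = 0: T(0) = -36/(-35) = 36/35.

Final answer: 36/35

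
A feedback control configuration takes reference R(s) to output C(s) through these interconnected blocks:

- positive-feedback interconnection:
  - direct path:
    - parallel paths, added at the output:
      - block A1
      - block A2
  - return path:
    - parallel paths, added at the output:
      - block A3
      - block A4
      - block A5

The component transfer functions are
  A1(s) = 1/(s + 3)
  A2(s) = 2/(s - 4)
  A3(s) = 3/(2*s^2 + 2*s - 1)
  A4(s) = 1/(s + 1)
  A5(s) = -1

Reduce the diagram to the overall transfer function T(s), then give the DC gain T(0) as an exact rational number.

Step 1 - add A1, A2 (parallel) -> (3*s + 2)/(s^2 - s - 12)
Step 2 - reduce the parallel group A3, A4, A5 -> (-2*s^3 - 2*s^2 + 4*s + 3)/(2*s^3 + 4*s^2 + s - 1)
Step 3 - apply the feedback formula to (A1+A2), (A3+A4+A5) -> (6*s^4 + 16*s^3 + 11*s^2 - s - 2)/(2*s^5 + 8*s^4 - 17*s^3 - 58*s^2 - 28*s + 6)
DC gain: substitute s = 0 into T(s) from step 3: T(0) = -2/6 = -1/3.

Hence the answer: -1/3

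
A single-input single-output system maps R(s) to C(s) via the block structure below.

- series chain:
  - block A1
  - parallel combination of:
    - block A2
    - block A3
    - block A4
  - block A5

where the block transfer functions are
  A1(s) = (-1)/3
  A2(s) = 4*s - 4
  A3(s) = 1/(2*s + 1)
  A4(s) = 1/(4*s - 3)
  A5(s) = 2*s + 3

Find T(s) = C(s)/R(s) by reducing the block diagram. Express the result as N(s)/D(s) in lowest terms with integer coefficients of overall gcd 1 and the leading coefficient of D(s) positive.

Step 1: sum the parallel branches A2, A3, A4; result (32*s^3 - 40*s^2 + 2*s + 10)/(8*s^2 - 2*s - 3)
Step 2: combine A1, (A2+A3+A4), A5 in series - this is the overall T(s), already in the required normalized form

Final answer: (-64*s^4 - 16*s^3 + 116*s^2 - 26*s - 30)/(24*s^2 - 6*s - 9)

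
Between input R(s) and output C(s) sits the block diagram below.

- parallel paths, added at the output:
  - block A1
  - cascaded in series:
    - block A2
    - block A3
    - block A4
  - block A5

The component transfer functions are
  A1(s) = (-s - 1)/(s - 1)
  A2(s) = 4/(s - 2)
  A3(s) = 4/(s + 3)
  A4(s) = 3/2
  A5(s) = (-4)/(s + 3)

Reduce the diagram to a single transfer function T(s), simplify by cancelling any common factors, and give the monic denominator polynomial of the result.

[1] multiply A2, A3, A4 (series) gives 24/(s^2 + s - 6)
[2] add A1, (A2*A3*A4), A5 (parallel) gives (-s^3 - 6*s^2 + 41*s - 26)/(s^3 - 7*s + 6)
The result of step 2 is T(s) in lowest terms. Its denominator already has leading coefficient 1, so it is monic as it stands.

Hence the answer: s^3 - 7*s + 6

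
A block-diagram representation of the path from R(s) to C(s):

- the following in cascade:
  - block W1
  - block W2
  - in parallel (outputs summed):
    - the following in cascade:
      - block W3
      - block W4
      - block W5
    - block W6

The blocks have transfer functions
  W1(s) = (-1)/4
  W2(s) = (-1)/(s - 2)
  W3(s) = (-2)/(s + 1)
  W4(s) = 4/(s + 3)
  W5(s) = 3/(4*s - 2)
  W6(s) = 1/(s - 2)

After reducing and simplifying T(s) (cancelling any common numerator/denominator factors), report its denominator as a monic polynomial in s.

(1) multiply W3, W4, W5 (series), giving (-12)/(2*s^3 + 7*s^2 + 2*s - 3)
(2) sum the parallel branches (W3*W4*W5), W6, giving (2*s^3 + 7*s^2 - 10*s + 21)/(2*s^4 + 3*s^3 - 12*s^2 - 7*s + 6)
(3) reduce the series chain W1, W2, ((W3*W4*W5)+W6), giving (2*s^3 + 7*s^2 - 10*s + 21)/(8*s^5 - 4*s^4 - 72*s^3 + 68*s^2 + 80*s - 48)
That last expression is T(s), already simplified. Scaling its denominator by 1/8 (the reciprocal of the leading coefficient) yields the monic denominator.

Therefore the answer is s^5 - s^4/2 - 9*s^3 + 17*s^2/2 + 10*s - 6.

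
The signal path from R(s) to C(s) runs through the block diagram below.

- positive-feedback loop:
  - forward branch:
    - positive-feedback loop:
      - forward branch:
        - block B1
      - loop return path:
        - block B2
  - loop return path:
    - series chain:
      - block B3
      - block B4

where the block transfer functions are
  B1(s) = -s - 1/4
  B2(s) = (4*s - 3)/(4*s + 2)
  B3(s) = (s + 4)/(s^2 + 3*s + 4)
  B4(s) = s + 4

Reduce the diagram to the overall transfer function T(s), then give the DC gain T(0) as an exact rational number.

The answer is -2/13.

Reasoning:
Step 1: apply the feedback formula to B1, B2 gives (-16*s^2 - 12*s - 2)/(16*s^2 + 8*s + 5)
Step 2: cascade B3, B4 gives (s^2 + 8*s + 16)/(s^2 + 3*s + 4)
Step 3: reduce the feedback loop with forward [B1/(1-B1*B2)] and return (B3*B4) gives (-16*s^4 - 60*s^3 - 102*s^2 - 54*s - 8)/(32*s^4 + 196*s^3 + 447*s^2 + 255*s + 52)
The step-3 result is T(s). Setting s = 0: T(0) = -8/52 = -2/13.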